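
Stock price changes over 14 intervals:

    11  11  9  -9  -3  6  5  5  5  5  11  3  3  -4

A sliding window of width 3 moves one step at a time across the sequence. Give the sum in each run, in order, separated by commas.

(11, 11, 9) → sum 31
(11, 9, -9) → sum 11
(9, -9, -3) → sum -3
(-9, -3, 6) → sum -6
(-3, 6, 5) → sum 8
(6, 5, 5) → sum 16
(5, 5, 5) → sum 15
(5, 5, 5) → sum 15
(5, 5, 11) → sum 21
(5, 11, 3) → sum 19
(11, 3, 3) → sum 17
(3, 3, -4) → sum 2

31, 11, -3, -6, 8, 16, 15, 15, 21, 19, 17, 2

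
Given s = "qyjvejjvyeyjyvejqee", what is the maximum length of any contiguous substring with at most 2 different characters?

Extend right; when distinct count exceeds 2, shrink from the left:
[q] 1 distinct, len 1
[q, y] 2 distinct, len 2
[y, j] 2 distinct, len 2
[j, v] 2 distinct, len 2
[v, e] 2 distinct, len 2
[e, j] 2 distinct, len 2
[e, j, j] 2 distinct, len 3
[j, j, v] 2 distinct, len 3
[v, y] 2 distinct, len 2
[y, e] 2 distinct, len 2
[y, e, y] 2 distinct, len 3
[y, j] 2 distinct, len 2
[y, j, y] 2 distinct, len 3
[y, v] 2 distinct, len 2
[v, e] 2 distinct, len 2
[e, j] 2 distinct, len 2
[j, q] 2 distinct, len 2
[q, e] 2 distinct, len 2
[q, e, e] 2 distinct, len 3
Longest length with ≤2 distinct: 3.

3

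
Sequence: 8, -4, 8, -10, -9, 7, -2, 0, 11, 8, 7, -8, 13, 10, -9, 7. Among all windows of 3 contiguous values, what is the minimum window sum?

Window sums for each of the 14 positions:
8 -4 8 → sum 12
-4 8 -10 → sum -6
8 -10 -9 → sum -11
-10 -9 7 → sum -12
-9 7 -2 → sum -4
7 -2 0 → sum 5
-2 0 11 → sum 9
0 11 8 → sum 19
11 8 7 → sum 26
8 7 -8 → sum 7
7 -8 13 → sum 12
-8 13 10 → sum 15
13 10 -9 → sum 14
10 -9 7 → sum 8
Minimum of these is -12.

-12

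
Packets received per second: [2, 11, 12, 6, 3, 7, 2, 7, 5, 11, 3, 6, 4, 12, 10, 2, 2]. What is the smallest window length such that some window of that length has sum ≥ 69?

add 2: running sum 2 < 69
add 11: running sum 13 < 69
add 12: running sum 25 < 69
add 6: running sum 31 < 69
add 3: running sum 34 < 69
add 7: running sum 41 < 69
add 2: running sum 43 < 69
add 7: running sum 50 < 69
add 5: running sum 55 < 69
add 11: running sum 66 < 69
add 3: shortest ending here [2, 11, 12, 6, 3, 7, 2, 7, 5, 11, 3] sum 69, len 11
add 6: shortest ending here [11, 12, 6, 3, 7, 2, 7, 5, 11, 3, 6] sum 73, len 11
add 4: shortest ending here [11, 12, 6, 3, 7, 2, 7, 5, 11, 3, 6, 4] sum 77, len 12
add 12: shortest ending here [12, 6, 3, 7, 2, 7, 5, 11, 3, 6, 4, 12] sum 78, len 12
add 10: shortest ending here [3, 7, 2, 7, 5, 11, 3, 6, 4, 12, 10] sum 70, len 11
add 2: shortest ending here [7, 2, 7, 5, 11, 3, 6, 4, 12, 10, 2] sum 69, len 11
add 2: shortest ending here [7, 2, 7, 5, 11, 3, 6, 4, 12, 10, 2, 2] sum 71, len 12
Shortest qualifying length: 11.

11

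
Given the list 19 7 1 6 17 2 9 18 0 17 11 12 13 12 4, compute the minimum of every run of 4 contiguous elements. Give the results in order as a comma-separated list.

1, 1, 1, 2, 2, 0, 0, 0, 0, 11, 11, 4

19 7 1 6 → min 1
7 1 6 17 → min 1
1 6 17 2 → min 1
6 17 2 9 → min 2
17 2 9 18 → min 2
2 9 18 0 → min 0
9 18 0 17 → min 0
18 0 17 11 → min 0
0 17 11 12 → min 0
17 11 12 13 → min 11
11 12 13 12 → min 11
12 13 12 4 → min 4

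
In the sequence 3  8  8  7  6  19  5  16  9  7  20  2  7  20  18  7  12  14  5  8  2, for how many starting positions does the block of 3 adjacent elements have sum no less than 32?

8

3 8 8 → sum 19
8 8 7 → sum 23
8 7 6 → sum 21
7 6 19 → sum 32  ≥ 32 ✓
6 19 5 → sum 30
19 5 16 → sum 40  ≥ 32 ✓
5 16 9 → sum 30
16 9 7 → sum 32  ≥ 32 ✓
9 7 20 → sum 36  ≥ 32 ✓
7 20 2 → sum 29
20 2 7 → sum 29
2 7 20 → sum 29
7 20 18 → sum 45  ≥ 32 ✓
20 18 7 → sum 45  ≥ 32 ✓
18 7 12 → sum 37  ≥ 32 ✓
7 12 14 → sum 33  ≥ 32 ✓
12 14 5 → sum 31
14 5 8 → sum 27
5 8 2 → sum 15
8 windows satisfy the condition.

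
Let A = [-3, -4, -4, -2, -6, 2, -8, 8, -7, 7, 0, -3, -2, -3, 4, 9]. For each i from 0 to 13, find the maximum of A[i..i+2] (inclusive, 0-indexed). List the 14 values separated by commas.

-3, -2, -2, 2, 2, 8, 8, 8, 7, 7, 0, -2, 4, 9

(-3, -4, -4) → max -3
(-4, -4, -2) → max -2
(-4, -2, -6) → max -2
(-2, -6, 2) → max 2
(-6, 2, -8) → max 2
(2, -8, 8) → max 8
(-8, 8, -7) → max 8
(8, -7, 7) → max 8
(-7, 7, 0) → max 7
(7, 0, -3) → max 7
(0, -3, -2) → max 0
(-3, -2, -3) → max -2
(-2, -3, 4) → max 4
(-3, 4, 9) → max 9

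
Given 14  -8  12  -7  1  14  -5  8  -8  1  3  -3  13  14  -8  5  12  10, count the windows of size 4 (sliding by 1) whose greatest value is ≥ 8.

14

[14, -8, 12, -7] → max 14  ≥ 8 ✓
[-8, 12, -7, 1] → max 12  ≥ 8 ✓
[12, -7, 1, 14] → max 14  ≥ 8 ✓
[-7, 1, 14, -5] → max 14  ≥ 8 ✓
[1, 14, -5, 8] → max 14  ≥ 8 ✓
[14, -5, 8, -8] → max 14  ≥ 8 ✓
[-5, 8, -8, 1] → max 8  ≥ 8 ✓
[8, -8, 1, 3] → max 8  ≥ 8 ✓
[-8, 1, 3, -3] → max 3
[1, 3, -3, 13] → max 13  ≥ 8 ✓
[3, -3, 13, 14] → max 14  ≥ 8 ✓
[-3, 13, 14, -8] → max 14  ≥ 8 ✓
[13, 14, -8, 5] → max 14  ≥ 8 ✓
[14, -8, 5, 12] → max 14  ≥ 8 ✓
[-8, 5, 12, 10] → max 12  ≥ 8 ✓
14 windows satisfy the condition.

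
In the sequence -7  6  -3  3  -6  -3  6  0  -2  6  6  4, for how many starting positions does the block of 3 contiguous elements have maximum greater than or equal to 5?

8

-7 6 -3 → max 6  ≥ 5 ✓
6 -3 3 → max 6  ≥ 5 ✓
-3 3 -6 → max 3
3 -6 -3 → max 3
-6 -3 6 → max 6  ≥ 5 ✓
-3 6 0 → max 6  ≥ 5 ✓
6 0 -2 → max 6  ≥ 5 ✓
0 -2 6 → max 6  ≥ 5 ✓
-2 6 6 → max 6  ≥ 5 ✓
6 6 4 → max 6  ≥ 5 ✓
8 windows satisfy the condition.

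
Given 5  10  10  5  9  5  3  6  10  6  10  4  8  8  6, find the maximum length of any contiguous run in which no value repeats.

[5] len 1
[5, 10] len 2
[10] len 1
[10, 5] len 2
[10, 5, 9] len 3
[9, 5] len 2
[9, 5, 3] len 3
[9, 5, 3, 6] len 4
[9, 5, 3, 6, 10] len 5
[10, 6] len 2
[6, 10] len 2
[6, 10, 4] len 3
[6, 10, 4, 8] len 4
[8] len 1
[8, 6] len 2
Longest all-distinct length: 5.

5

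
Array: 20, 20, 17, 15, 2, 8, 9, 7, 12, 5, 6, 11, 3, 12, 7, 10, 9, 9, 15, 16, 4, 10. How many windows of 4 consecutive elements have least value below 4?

20 20 17 15 → min 15
20 17 15 2 → min 2  < 4 ✓
17 15 2 8 → min 2  < 4 ✓
15 2 8 9 → min 2  < 4 ✓
2 8 9 7 → min 2  < 4 ✓
8 9 7 12 → min 7
9 7 12 5 → min 5
7 12 5 6 → min 5
12 5 6 11 → min 5
5 6 11 3 → min 3  < 4 ✓
6 11 3 12 → min 3  < 4 ✓
11 3 12 7 → min 3  < 4 ✓
3 12 7 10 → min 3  < 4 ✓
12 7 10 9 → min 7
7 10 9 9 → min 7
10 9 9 15 → min 9
9 9 15 16 → min 9
9 15 16 4 → min 4
15 16 4 10 → min 4
8 windows satisfy the condition.

8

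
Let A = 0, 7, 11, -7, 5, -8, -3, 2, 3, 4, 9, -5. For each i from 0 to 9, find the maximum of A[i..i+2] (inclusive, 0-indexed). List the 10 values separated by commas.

[0, 7, 11] → max 11
[7, 11, -7] → max 11
[11, -7, 5] → max 11
[-7, 5, -8] → max 5
[5, -8, -3] → max 5
[-8, -3, 2] → max 2
[-3, 2, 3] → max 3
[2, 3, 4] → max 4
[3, 4, 9] → max 9
[4, 9, -5] → max 9

11, 11, 11, 5, 5, 2, 3, 4, 9, 9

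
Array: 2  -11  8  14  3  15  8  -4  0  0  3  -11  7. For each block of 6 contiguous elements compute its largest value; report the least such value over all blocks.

7

[2, -11, 8, 14, 3, 15] → max 15
[-11, 8, 14, 3, 15, 8] → max 15
[8, 14, 3, 15, 8, -4] → max 15
[14, 3, 15, 8, -4, 0] → max 15
[3, 15, 8, -4, 0, 0] → max 15
[15, 8, -4, 0, 0, 3] → max 15
[8, -4, 0, 0, 3, -11] → max 8
[-4, 0, 0, 3, -11, 7] → max 7
Least of these is 7.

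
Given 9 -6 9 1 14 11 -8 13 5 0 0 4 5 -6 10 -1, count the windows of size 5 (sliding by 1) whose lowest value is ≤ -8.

[9, -6, 9, 1, 14] → min -6
[-6, 9, 1, 14, 11] → min -6
[9, 1, 14, 11, -8] → min -8  ≤ -8 ✓
[1, 14, 11, -8, 13] → min -8  ≤ -8 ✓
[14, 11, -8, 13, 5] → min -8  ≤ -8 ✓
[11, -8, 13, 5, 0] → min -8  ≤ -8 ✓
[-8, 13, 5, 0, 0] → min -8  ≤ -8 ✓
[13, 5, 0, 0, 4] → min 0
[5, 0, 0, 4, 5] → min 0
[0, 0, 4, 5, -6] → min -6
[0, 4, 5, -6, 10] → min -6
[4, 5, -6, 10, -1] → min -6
5 windows satisfy the condition.

5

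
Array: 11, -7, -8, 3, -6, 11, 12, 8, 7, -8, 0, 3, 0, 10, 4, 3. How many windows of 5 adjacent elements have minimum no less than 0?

2

11 -7 -8 3 -6 → min -8
-7 -8 3 -6 11 → min -8
-8 3 -6 11 12 → min -8
3 -6 11 12 8 → min -6
-6 11 12 8 7 → min -6
11 12 8 7 -8 → min -8
12 8 7 -8 0 → min -8
8 7 -8 0 3 → min -8
7 -8 0 3 0 → min -8
-8 0 3 0 10 → min -8
0 3 0 10 4 → min 0  ≥ 0 ✓
3 0 10 4 3 → min 0  ≥ 0 ✓
2 windows satisfy the condition.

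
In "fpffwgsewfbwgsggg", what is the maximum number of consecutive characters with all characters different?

6

add f: [f] len 1
add p: [f, p] len 2
add f (repeat f, move left end past it): [p, f] len 2
add f (repeat f, move left end past it): [f] len 1
add w: [f, w] len 2
add g: [f, w, g] len 3
add s: [f, w, g, s] len 4
add e: [f, w, g, s, e] len 5
add w (repeat w, move left end past it): [g, s, e, w] len 4
add f: [g, s, e, w, f] len 5
add b: [g, s, e, w, f, b] len 6
add w (repeat w, move left end past it): [f, b, w] len 3
add g: [f, b, w, g] len 4
add s: [f, b, w, g, s] len 5
add g (repeat g, move left end past it): [s, g] len 2
add g (repeat g, move left end past it): [g] len 1
add g (repeat g, move left end past it): [g] len 1
Longest all-distinct length: 6.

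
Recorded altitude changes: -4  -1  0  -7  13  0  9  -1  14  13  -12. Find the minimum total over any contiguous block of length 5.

1

(-4, -1, 0, -7, 13) → sum 1
(-1, 0, -7, 13, 0) → sum 5
(0, -7, 13, 0, 9) → sum 15
(-7, 13, 0, 9, -1) → sum 14
(13, 0, 9, -1, 14) → sum 35
(0, 9, -1, 14, 13) → sum 35
(9, -1, 14, 13, -12) → sum 23
Minimum of these is 1.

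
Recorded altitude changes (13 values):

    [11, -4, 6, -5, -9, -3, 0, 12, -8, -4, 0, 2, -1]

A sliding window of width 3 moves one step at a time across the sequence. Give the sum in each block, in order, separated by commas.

[11, -4, 6] → sum 13
[-4, 6, -5] → sum -3
[6, -5, -9] → sum -8
[-5, -9, -3] → sum -17
[-9, -3, 0] → sum -12
[-3, 0, 12] → sum 9
[0, 12, -8] → sum 4
[12, -8, -4] → sum 0
[-8, -4, 0] → sum -12
[-4, 0, 2] → sum -2
[0, 2, -1] → sum 1

13, -3, -8, -17, -12, 9, 4, 0, -12, -2, 1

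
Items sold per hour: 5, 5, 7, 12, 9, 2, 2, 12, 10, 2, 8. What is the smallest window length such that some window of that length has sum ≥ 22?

2

add 5: running sum 5 < 22
add 5: running sum 10 < 22
add 7: running sum 17 < 22
end 3: [5, 7, 12] sum 24, len 3
end 4: [7, 12, 9] sum 28, len 3
end 5: [12, 9, 2] sum 23, len 3
end 6: [12, 9, 2, 2] sum 25, len 4
end 7: [9, 2, 2, 12] sum 25, len 4
end 8: [12, 10] sum 22, len 2
end 9: [12, 10, 2] sum 24, len 3
end 10: [12, 10, 2, 8] sum 32, len 4
Shortest qualifying length: 2.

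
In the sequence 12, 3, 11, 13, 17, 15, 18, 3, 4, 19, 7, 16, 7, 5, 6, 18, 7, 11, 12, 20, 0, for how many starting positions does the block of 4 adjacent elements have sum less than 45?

12 3 11 13 → sum 39  < 45 ✓
3 11 13 17 → sum 44  < 45 ✓
11 13 17 15 → sum 56
13 17 15 18 → sum 63
17 15 18 3 → sum 53
15 18 3 4 → sum 40  < 45 ✓
18 3 4 19 → sum 44  < 45 ✓
3 4 19 7 → sum 33  < 45 ✓
4 19 7 16 → sum 46
19 7 16 7 → sum 49
7 16 7 5 → sum 35  < 45 ✓
16 7 5 6 → sum 34  < 45 ✓
7 5 6 18 → sum 36  < 45 ✓
5 6 18 7 → sum 36  < 45 ✓
6 18 7 11 → sum 42  < 45 ✓
18 7 11 12 → sum 48
7 11 12 20 → sum 50
11 12 20 0 → sum 43  < 45 ✓
11 windows satisfy the condition.

11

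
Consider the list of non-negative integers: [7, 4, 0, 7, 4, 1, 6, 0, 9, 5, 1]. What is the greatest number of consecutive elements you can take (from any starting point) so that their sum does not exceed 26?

7

→ 7: sum 7, len 1
→ 4: sum 11, len 2
→ 0: sum 11, len 3
→ 7: sum 18, len 4
→ 4: sum 22, len 5
→ 1: sum 23, len 6
→ 6 (dropped 7): sum 22, len 6
→ 0: sum 22, len 7
→ 9 (dropped 4, 0, 7): sum 20, len 5
→ 5: sum 25, len 6
→ 1: sum 26, len 7
Longest length seen: 7.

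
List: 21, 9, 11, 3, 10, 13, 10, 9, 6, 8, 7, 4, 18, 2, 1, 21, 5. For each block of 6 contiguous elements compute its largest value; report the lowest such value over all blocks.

(21, 9, 11, 3, 10, 13) → max 21
(9, 11, 3, 10, 13, 10) → max 13
(11, 3, 10, 13, 10, 9) → max 13
(3, 10, 13, 10, 9, 6) → max 13
(10, 13, 10, 9, 6, 8) → max 13
(13, 10, 9, 6, 8, 7) → max 13
(10, 9, 6, 8, 7, 4) → max 10
(9, 6, 8, 7, 4, 18) → max 18
(6, 8, 7, 4, 18, 2) → max 18
(8, 7, 4, 18, 2, 1) → max 18
(7, 4, 18, 2, 1, 21) → max 21
(4, 18, 2, 1, 21, 5) → max 21
Lowest of these is 10.

10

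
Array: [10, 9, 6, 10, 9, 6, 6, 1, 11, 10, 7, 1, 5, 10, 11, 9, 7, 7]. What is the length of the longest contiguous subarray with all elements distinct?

[10] len 1
[10, 9] len 2
[10, 9, 6] len 3
[9, 6, 10] len 3
[6, 10, 9] len 3
[10, 9, 6] len 3
[6] len 1
[6, 1] len 2
[6, 1, 11] len 3
[6, 1, 11, 10] len 4
[6, 1, 11, 10, 7] len 5
[11, 10, 7, 1] len 4
[11, 10, 7, 1, 5] len 5
[7, 1, 5, 10] len 4
[7, 1, 5, 10, 11] len 5
[7, 1, 5, 10, 11, 9] len 6
[1, 5, 10, 11, 9, 7] len 6
[7] len 1
Longest all-distinct length: 6.

6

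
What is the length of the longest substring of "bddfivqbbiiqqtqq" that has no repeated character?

[b] len 1
[b, d] len 2
[d] len 1
[d, f] len 2
[d, f, i] len 3
[d, f, i, v] len 4
[d, f, i, v, q] len 5
[d, f, i, v, q, b] len 6
[b] len 1
[b, i] len 2
[i] len 1
[i, q] len 2
[q] len 1
[q, t] len 2
[t, q] len 2
[q] len 1
Longest all-distinct length: 6.

6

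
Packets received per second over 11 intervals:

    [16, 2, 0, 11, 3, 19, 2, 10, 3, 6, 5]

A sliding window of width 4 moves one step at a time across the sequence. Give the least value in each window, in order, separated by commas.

0, 0, 0, 2, 2, 2, 2, 3

(16, 2, 0, 11) → min 0
(2, 0, 11, 3) → min 0
(0, 11, 3, 19) → min 0
(11, 3, 19, 2) → min 2
(3, 19, 2, 10) → min 2
(19, 2, 10, 3) → min 2
(2, 10, 3, 6) → min 2
(10, 3, 6, 5) → min 3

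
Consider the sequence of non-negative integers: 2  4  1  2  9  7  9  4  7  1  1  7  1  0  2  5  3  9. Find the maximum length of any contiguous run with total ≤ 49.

[2] sum 2 len 1
[2, 4] sum 6 len 2
[2, 4, 1] sum 7 len 3
[2, 4, 1, 2] sum 9 len 4
[2, 4, 1, 2, 9] sum 18 len 5
[2, 4, 1, 2, 9, 7] sum 25 len 6
[2, 4, 1, 2, 9, 7, 9] sum 34 len 7
[2, 4, 1, 2, 9, 7, 9, 4] sum 38 len 8
[2, 4, 1, 2, 9, 7, 9, 4, 7] sum 45 len 9
[2, 4, 1, 2, 9, 7, 9, 4, 7, 1] sum 46 len 10
[2, 4, 1, 2, 9, 7, 9, 4, 7, 1, 1] sum 47 len 11
[1, 2, 9, 7, 9, 4, 7, 1, 1, 7] sum 48 len 10
[1, 2, 9, 7, 9, 4, 7, 1, 1, 7, 1] sum 49 len 11
[1, 2, 9, 7, 9, 4, 7, 1, 1, 7, 1, 0] sum 49 len 12
[9, 7, 9, 4, 7, 1, 1, 7, 1, 0, 2] sum 48 len 11
[7, 9, 4, 7, 1, 1, 7, 1, 0, 2, 5] sum 44 len 11
[7, 9, 4, 7, 1, 1, 7, 1, 0, 2, 5, 3] sum 47 len 12
[9, 4, 7, 1, 1, 7, 1, 0, 2, 5, 3, 9] sum 49 len 12
Longest length seen: 12.

12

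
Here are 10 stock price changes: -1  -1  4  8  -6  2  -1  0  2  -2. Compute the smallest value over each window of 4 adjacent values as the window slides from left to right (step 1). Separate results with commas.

-1, -6, -6, -6, -6, -1, -2

Sliding a size-4 window across the 10 values:
-1 -1 4 8 → min -1
-1 4 8 -6 → min -6
4 8 -6 2 → min -6
8 -6 2 -1 → min -6
-6 2 -1 0 → min -6
2 -1 0 2 → min -1
-1 0 2 -2 → min -2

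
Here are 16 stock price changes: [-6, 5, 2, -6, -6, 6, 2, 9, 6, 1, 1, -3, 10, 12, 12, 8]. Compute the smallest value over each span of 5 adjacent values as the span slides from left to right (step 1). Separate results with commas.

[-6, 5, 2, -6, -6] → min -6
[5, 2, -6, -6, 6] → min -6
[2, -6, -6, 6, 2] → min -6
[-6, -6, 6, 2, 9] → min -6
[-6, 6, 2, 9, 6] → min -6
[6, 2, 9, 6, 1] → min 1
[2, 9, 6, 1, 1] → min 1
[9, 6, 1, 1, -3] → min -3
[6, 1, 1, -3, 10] → min -3
[1, 1, -3, 10, 12] → min -3
[1, -3, 10, 12, 12] → min -3
[-3, 10, 12, 12, 8] → min -3

-6, -6, -6, -6, -6, 1, 1, -3, -3, -3, -3, -3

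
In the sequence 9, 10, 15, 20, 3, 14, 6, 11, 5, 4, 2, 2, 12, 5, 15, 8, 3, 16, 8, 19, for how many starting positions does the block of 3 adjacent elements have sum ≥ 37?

[9, 10, 15] → sum 34
[10, 15, 20] → sum 45  ≥ 37 ✓
[15, 20, 3] → sum 38  ≥ 37 ✓
[20, 3, 14] → sum 37  ≥ 37 ✓
[3, 14, 6] → sum 23
[14, 6, 11] → sum 31
[6, 11, 5] → sum 22
[11, 5, 4] → sum 20
[5, 4, 2] → sum 11
[4, 2, 2] → sum 8
[2, 2, 12] → sum 16
[2, 12, 5] → sum 19
[12, 5, 15] → sum 32
[5, 15, 8] → sum 28
[15, 8, 3] → sum 26
[8, 3, 16] → sum 27
[3, 16, 8] → sum 27
[16, 8, 19] → sum 43  ≥ 37 ✓
4 windows satisfy the condition.

4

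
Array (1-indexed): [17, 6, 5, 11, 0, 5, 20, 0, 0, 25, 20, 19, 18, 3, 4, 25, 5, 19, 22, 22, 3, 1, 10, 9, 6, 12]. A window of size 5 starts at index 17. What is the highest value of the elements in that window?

22

Elements at indices 17..21: 5, 19, 22, 22, 3
max(5, 19, 22, 22, 3) = 22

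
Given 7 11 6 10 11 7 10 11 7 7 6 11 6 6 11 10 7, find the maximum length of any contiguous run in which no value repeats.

4

[7] len 1
[7, 11] len 2
[7, 11, 6] len 3
[7, 11, 6, 10] len 4
[6, 10, 11] len 3
[6, 10, 11, 7] len 4
[11, 7, 10] len 3
[7, 10, 11] len 3
[10, 11, 7] len 3
[7] len 1
[7, 6] len 2
[7, 6, 11] len 3
[11, 6] len 2
[6] len 1
[6, 11] len 2
[6, 11, 10] len 3
[6, 11, 10, 7] len 4
Longest all-distinct length: 4.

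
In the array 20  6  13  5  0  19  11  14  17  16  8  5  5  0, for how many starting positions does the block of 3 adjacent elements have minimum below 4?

4

20 6 13 → min 6
6 13 5 → min 5
13 5 0 → min 0  < 4 ✓
5 0 19 → min 0  < 4 ✓
0 19 11 → min 0  < 4 ✓
19 11 14 → min 11
11 14 17 → min 11
14 17 16 → min 14
17 16 8 → min 8
16 8 5 → min 5
8 5 5 → min 5
5 5 0 → min 0  < 4 ✓
4 windows satisfy the condition.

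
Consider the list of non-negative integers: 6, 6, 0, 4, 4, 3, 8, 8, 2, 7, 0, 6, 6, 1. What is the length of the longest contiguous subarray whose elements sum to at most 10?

→ 6: sum 6, len 1
→ 6 (dropped 6): sum 6, len 1
→ 0: sum 6, len 2
→ 4: sum 10, len 3
→ 4 (dropped 6): sum 8, len 3
→ 3 (dropped 0, 4): sum 7, len 2
→ 8 (dropped 4, 3): sum 8, len 1
→ 8 (dropped 8): sum 8, len 1
→ 2: sum 10, len 2
→ 7 (dropped 8): sum 9, len 2
→ 0: sum 9, len 3
→ 6 (dropped 2, 7): sum 6, len 2
→ 6 (dropped 0, 6): sum 6, len 1
→ 1: sum 7, len 2
Longest length seen: 3.

3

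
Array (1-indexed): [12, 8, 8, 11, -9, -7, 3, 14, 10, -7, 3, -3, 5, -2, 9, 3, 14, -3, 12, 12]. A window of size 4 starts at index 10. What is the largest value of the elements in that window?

5

Elements at indices 10..13: -7, 3, -3, 5
max(-7, 3, -3, 5) = 5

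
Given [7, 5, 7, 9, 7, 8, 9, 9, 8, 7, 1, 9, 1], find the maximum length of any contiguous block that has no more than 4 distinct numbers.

add 7: window [7] (1 distinct), len 1
add 5: window [7, 5] (2 distinct), len 2
add 7: window [7, 5, 7] (2 distinct), len 3
add 9: window [7, 5, 7, 9] (3 distinct), len 4
add 7: window [7, 5, 7, 9, 7] (3 distinct), len 5
add 8: window [7, 5, 7, 9, 7, 8] (4 distinct), len 6
add 9: window [7, 5, 7, 9, 7, 8, 9] (4 distinct), len 7
add 9: window [7, 5, 7, 9, 7, 8, 9, 9] (4 distinct), len 8
add 8: window [7, 5, 7, 9, 7, 8, 9, 9, 8] (4 distinct), len 9
add 7: window [7, 5, 7, 9, 7, 8, 9, 9, 8, 7] (4 distinct), len 10
add 1: window [7, 9, 7, 8, 9, 9, 8, 7, 1] (4 distinct), len 9
add 9: window [7, 9, 7, 8, 9, 9, 8, 7, 1, 9] (4 distinct), len 10
add 1: window [7, 9, 7, 8, 9, 9, 8, 7, 1, 9, 1] (4 distinct), len 11
Longest length with ≤4 distinct: 11.

11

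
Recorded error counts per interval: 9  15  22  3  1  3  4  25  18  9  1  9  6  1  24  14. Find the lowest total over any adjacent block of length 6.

(9, 15, 22, 3, 1, 3) → sum 53
(15, 22, 3, 1, 3, 4) → sum 48
(22, 3, 1, 3, 4, 25) → sum 58
(3, 1, 3, 4, 25, 18) → sum 54
(1, 3, 4, 25, 18, 9) → sum 60
(3, 4, 25, 18, 9, 1) → sum 60
(4, 25, 18, 9, 1, 9) → sum 66
(25, 18, 9, 1, 9, 6) → sum 68
(18, 9, 1, 9, 6, 1) → sum 44
(9, 1, 9, 6, 1, 24) → sum 50
(1, 9, 6, 1, 24, 14) → sum 55
Lowest of these is 44.

44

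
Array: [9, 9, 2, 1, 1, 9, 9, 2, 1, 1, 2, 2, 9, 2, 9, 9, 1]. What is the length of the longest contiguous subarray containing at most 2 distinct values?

6

Extend right; when distinct count exceeds 2, shrink from the left:
add 9: window [9] (1 distinct), len 1
add 9: window [9, 9] (1 distinct), len 2
add 2: window [9, 9, 2] (2 distinct), len 3
add 1: window [2, 1] (2 distinct), len 2
add 1: window [2, 1, 1] (2 distinct), len 3
add 9: window [1, 1, 9] (2 distinct), len 3
add 9: window [1, 1, 9, 9] (2 distinct), len 4
add 2: window [9, 9, 2] (2 distinct), len 3
add 1: window [2, 1] (2 distinct), len 2
add 1: window [2, 1, 1] (2 distinct), len 3
add 2: window [2, 1, 1, 2] (2 distinct), len 4
add 2: window [2, 1, 1, 2, 2] (2 distinct), len 5
add 9: window [2, 2, 9] (2 distinct), len 3
add 2: window [2, 2, 9, 2] (2 distinct), len 4
add 9: window [2, 2, 9, 2, 9] (2 distinct), len 5
add 9: window [2, 2, 9, 2, 9, 9] (2 distinct), len 6
add 1: window [9, 9, 1] (2 distinct), len 3
Longest length with ≤2 distinct: 6.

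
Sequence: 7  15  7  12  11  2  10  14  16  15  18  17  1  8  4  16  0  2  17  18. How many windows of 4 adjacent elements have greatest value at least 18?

(7, 15, 7, 12) → max 15
(15, 7, 12, 11) → max 15
(7, 12, 11, 2) → max 12
(12, 11, 2, 10) → max 12
(11, 2, 10, 14) → max 14
(2, 10, 14, 16) → max 16
(10, 14, 16, 15) → max 16
(14, 16, 15, 18) → max 18  ≥ 18 ✓
(16, 15, 18, 17) → max 18  ≥ 18 ✓
(15, 18, 17, 1) → max 18  ≥ 18 ✓
(18, 17, 1, 8) → max 18  ≥ 18 ✓
(17, 1, 8, 4) → max 17
(1, 8, 4, 16) → max 16
(8, 4, 16, 0) → max 16
(4, 16, 0, 2) → max 16
(16, 0, 2, 17) → max 17
(0, 2, 17, 18) → max 18  ≥ 18 ✓
5 windows satisfy the condition.

5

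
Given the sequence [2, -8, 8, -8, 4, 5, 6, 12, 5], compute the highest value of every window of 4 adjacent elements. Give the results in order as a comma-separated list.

8, 8, 8, 6, 12, 12

(2, -8, 8, -8) → max 8
(-8, 8, -8, 4) → max 8
(8, -8, 4, 5) → max 8
(-8, 4, 5, 6) → max 6
(4, 5, 6, 12) → max 12
(5, 6, 12, 5) → max 12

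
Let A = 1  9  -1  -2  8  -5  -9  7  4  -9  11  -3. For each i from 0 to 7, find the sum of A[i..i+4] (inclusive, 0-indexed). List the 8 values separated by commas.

[1, 9, -1, -2, 8] → sum 15
[9, -1, -2, 8, -5] → sum 9
[-1, -2, 8, -5, -9] → sum -9
[-2, 8, -5, -9, 7] → sum -1
[8, -5, -9, 7, 4] → sum 5
[-5, -9, 7, 4, -9] → sum -12
[-9, 7, 4, -9, 11] → sum 4
[7, 4, -9, 11, -3] → sum 10

15, 9, -9, -1, 5, -12, 4, 10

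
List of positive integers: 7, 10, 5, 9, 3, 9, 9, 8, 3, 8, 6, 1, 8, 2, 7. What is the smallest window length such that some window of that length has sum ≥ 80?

13

add 7: running sum 7 < 80
add 10: running sum 17 < 80
add 5: running sum 22 < 80
add 9: running sum 31 < 80
add 3: running sum 34 < 80
add 9: running sum 43 < 80
add 9: running sum 52 < 80
add 8: running sum 60 < 80
add 3: running sum 63 < 80
add 8: running sum 71 < 80
add 6: running sum 77 < 80
add 1: running sum 78 < 80
end 12: [7, 10, 5, 9, 3, 9, 9, 8, 3, 8, 6, 1, 8] sum 86, len 13
end 13: [10, 5, 9, 3, 9, 9, 8, 3, 8, 6, 1, 8, 2] sum 81, len 13
end 14: [10, 5, 9, 3, 9, 9, 8, 3, 8, 6, 1, 8, 2, 7] sum 88, len 14
Shortest qualifying length: 13.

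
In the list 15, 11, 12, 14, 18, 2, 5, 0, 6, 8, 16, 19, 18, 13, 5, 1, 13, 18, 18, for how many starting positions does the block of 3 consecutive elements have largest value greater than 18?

(15, 11, 12) → max 15
(11, 12, 14) → max 14
(12, 14, 18) → max 18
(14, 18, 2) → max 18
(18, 2, 5) → max 18
(2, 5, 0) → max 5
(5, 0, 6) → max 6
(0, 6, 8) → max 8
(6, 8, 16) → max 16
(8, 16, 19) → max 19  > 18 ✓
(16, 19, 18) → max 19  > 18 ✓
(19, 18, 13) → max 19  > 18 ✓
(18, 13, 5) → max 18
(13, 5, 1) → max 13
(5, 1, 13) → max 13
(1, 13, 18) → max 18
(13, 18, 18) → max 18
3 windows satisfy the condition.

3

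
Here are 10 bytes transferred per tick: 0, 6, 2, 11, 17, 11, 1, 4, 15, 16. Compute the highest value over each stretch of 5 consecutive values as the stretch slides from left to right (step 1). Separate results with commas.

(0, 6, 2, 11, 17) → max 17
(6, 2, 11, 17, 11) → max 17
(2, 11, 17, 11, 1) → max 17
(11, 17, 11, 1, 4) → max 17
(17, 11, 1, 4, 15) → max 17
(11, 1, 4, 15, 16) → max 16

17, 17, 17, 17, 17, 16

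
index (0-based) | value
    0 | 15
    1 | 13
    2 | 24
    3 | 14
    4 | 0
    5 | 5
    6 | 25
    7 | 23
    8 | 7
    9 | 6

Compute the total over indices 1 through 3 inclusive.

Elements at indices 1..3: 13, 24, 14
sum(13, 24, 14) = 51

51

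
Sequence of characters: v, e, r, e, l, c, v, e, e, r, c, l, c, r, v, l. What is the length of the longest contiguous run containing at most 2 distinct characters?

3

Extend right; when distinct count exceeds 2, shrink from the left:
[v] 1 distinct, len 1
[v, e] 2 distinct, len 2
[e, r] 2 distinct, len 2
[e, r, e] 2 distinct, len 3
[e, l] 2 distinct, len 2
[l, c] 2 distinct, len 2
[c, v] 2 distinct, len 2
[v, e] 2 distinct, len 2
[v, e, e] 2 distinct, len 3
[e, e, r] 2 distinct, len 3
[r, c] 2 distinct, len 2
[c, l] 2 distinct, len 2
[c, l, c] 2 distinct, len 3
[c, r] 2 distinct, len 2
[r, v] 2 distinct, len 2
[v, l] 2 distinct, len 2
Longest length with ≤2 distinct: 3.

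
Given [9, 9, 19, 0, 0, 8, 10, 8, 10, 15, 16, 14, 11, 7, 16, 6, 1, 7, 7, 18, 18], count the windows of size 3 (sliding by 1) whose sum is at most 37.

15

(9, 9, 19) → sum 37  ≤ 37 ✓
(9, 19, 0) → sum 28  ≤ 37 ✓
(19, 0, 0) → sum 19  ≤ 37 ✓
(0, 0, 8) → sum 8  ≤ 37 ✓
(0, 8, 10) → sum 18  ≤ 37 ✓
(8, 10, 8) → sum 26  ≤ 37 ✓
(10, 8, 10) → sum 28  ≤ 37 ✓
(8, 10, 15) → sum 33  ≤ 37 ✓
(10, 15, 16) → sum 41
(15, 16, 14) → sum 45
(16, 14, 11) → sum 41
(14, 11, 7) → sum 32  ≤ 37 ✓
(11, 7, 16) → sum 34  ≤ 37 ✓
(7, 16, 6) → sum 29  ≤ 37 ✓
(16, 6, 1) → sum 23  ≤ 37 ✓
(6, 1, 7) → sum 14  ≤ 37 ✓
(1, 7, 7) → sum 15  ≤ 37 ✓
(7, 7, 18) → sum 32  ≤ 37 ✓
(7, 18, 18) → sum 43
15 windows satisfy the condition.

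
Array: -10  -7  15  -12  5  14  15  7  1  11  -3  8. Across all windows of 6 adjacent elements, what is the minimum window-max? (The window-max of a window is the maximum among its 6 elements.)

-10 -7 15 -12 5 14 → max 15
-7 15 -12 5 14 15 → max 15
15 -12 5 14 15 7 → max 15
-12 5 14 15 7 1 → max 15
5 14 15 7 1 11 → max 15
14 15 7 1 11 -3 → max 15
15 7 1 11 -3 8 → max 15
Minimum of these is 15.

15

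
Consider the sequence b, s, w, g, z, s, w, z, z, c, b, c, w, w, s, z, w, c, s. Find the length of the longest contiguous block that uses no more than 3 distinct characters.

add b: window [b] (1 distinct), len 1
add s: window [b, s] (2 distinct), len 2
add w: window [b, s, w] (3 distinct), len 3
add g: window [s, w, g] (3 distinct), len 3
add z: window [w, g, z] (3 distinct), len 3
add s: window [g, z, s] (3 distinct), len 3
add w: window [z, s, w] (3 distinct), len 3
add z: window [z, s, w, z] (3 distinct), len 4
add z: window [z, s, w, z, z] (3 distinct), len 5
add c: window [w, z, z, c] (3 distinct), len 4
add b: window [z, z, c, b] (3 distinct), len 4
add c: window [z, z, c, b, c] (3 distinct), len 5
add w: window [c, b, c, w] (3 distinct), len 4
add w: window [c, b, c, w, w] (3 distinct), len 5
add s: window [c, w, w, s] (3 distinct), len 4
add z: window [w, w, s, z] (3 distinct), len 4
add w: window [w, w, s, z, w] (3 distinct), len 5
add c: window [z, w, c] (3 distinct), len 3
add s: window [w, c, s] (3 distinct), len 3
Longest length with ≤3 distinct: 5.

5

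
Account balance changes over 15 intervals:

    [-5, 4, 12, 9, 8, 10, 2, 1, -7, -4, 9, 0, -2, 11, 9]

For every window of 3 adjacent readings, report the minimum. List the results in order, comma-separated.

Sliding a size-3 window across the 15 values:
(-5, 4, 12) → min -5
(4, 12, 9) → min 4
(12, 9, 8) → min 8
(9, 8, 10) → min 8
(8, 10, 2) → min 2
(10, 2, 1) → min 1
(2, 1, -7) → min -7
(1, -7, -4) → min -7
(-7, -4, 9) → min -7
(-4, 9, 0) → min -4
(9, 0, -2) → min -2
(0, -2, 11) → min -2
(-2, 11, 9) → min -2

-5, 4, 8, 8, 2, 1, -7, -7, -7, -4, -2, -2, -2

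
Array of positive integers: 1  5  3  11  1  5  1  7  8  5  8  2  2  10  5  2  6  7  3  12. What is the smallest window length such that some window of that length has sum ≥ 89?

add 1: running sum 1 < 89
add 5: running sum 6 < 89
add 3: running sum 9 < 89
add 11: running sum 20 < 89
add 1: running sum 21 < 89
add 5: running sum 26 < 89
add 1: running sum 27 < 89
add 7: running sum 34 < 89
add 8: running sum 42 < 89
add 5: running sum 47 < 89
add 8: running sum 55 < 89
add 2: running sum 57 < 89
add 2: running sum 59 < 89
add 10: running sum 69 < 89
add 5: running sum 74 < 89
add 2: running sum 76 < 89
add 6: running sum 82 < 89
add 7: shortest ending here [1, 5, 3, 11, 1, 5, 1, 7, 8, 5, 8, 2, 2, 10, 5, 2, 6, 7] sum 89, len 18
add 3: shortest ending here [5, 3, 11, 1, 5, 1, 7, 8, 5, 8, 2, 2, 10, 5, 2, 6, 7, 3] sum 91, len 18
add 12: shortest ending here [11, 1, 5, 1, 7, 8, 5, 8, 2, 2, 10, 5, 2, 6, 7, 3, 12] sum 95, len 17
Shortest qualifying length: 17.

17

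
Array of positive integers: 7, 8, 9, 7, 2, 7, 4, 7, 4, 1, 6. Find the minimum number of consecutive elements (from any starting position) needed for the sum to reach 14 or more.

2

add 7: running sum 7 < 14
add 8: shortest ending here [7, 8] sum 15, len 2
add 9: shortest ending here [8, 9] sum 17, len 2
add 7: shortest ending here [9, 7] sum 16, len 2
add 2: shortest ending here [9, 7, 2] sum 18, len 3
add 7: shortest ending here [7, 2, 7] sum 16, len 3
add 4: shortest ending here [7, 2, 7, 4] sum 20, len 4
add 7: shortest ending here [7, 4, 7] sum 18, len 3
add 4: shortest ending here [4, 7, 4] sum 15, len 3
add 1: shortest ending here [4, 7, 4, 1] sum 16, len 4
add 6: shortest ending here [7, 4, 1, 6] sum 18, len 4
Shortest qualifying length: 2.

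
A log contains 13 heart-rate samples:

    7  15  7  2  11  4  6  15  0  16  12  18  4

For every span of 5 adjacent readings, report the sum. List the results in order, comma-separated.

Sliding a size-5 window across the 13 values:
(7, 15, 7, 2, 11) → sum 42
(15, 7, 2, 11, 4) → sum 39
(7, 2, 11, 4, 6) → sum 30
(2, 11, 4, 6, 15) → sum 38
(11, 4, 6, 15, 0) → sum 36
(4, 6, 15, 0, 16) → sum 41
(6, 15, 0, 16, 12) → sum 49
(15, 0, 16, 12, 18) → sum 61
(0, 16, 12, 18, 4) → sum 50

42, 39, 30, 38, 36, 41, 49, 61, 50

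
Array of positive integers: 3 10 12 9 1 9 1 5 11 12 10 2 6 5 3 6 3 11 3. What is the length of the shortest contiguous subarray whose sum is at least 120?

19

Extend right; whenever the sum reaches 120, record the length and shrink from the left:
add 3: running sum 3 < 120
add 10: running sum 13 < 120
add 12: running sum 25 < 120
add 9: running sum 34 < 120
add 1: running sum 35 < 120
add 9: running sum 44 < 120
add 1: running sum 45 < 120
add 5: running sum 50 < 120
add 11: running sum 61 < 120
add 12: running sum 73 < 120
add 10: running sum 83 < 120
add 2: running sum 85 < 120
add 6: running sum 91 < 120
add 5: running sum 96 < 120
add 3: running sum 99 < 120
add 6: running sum 105 < 120
add 3: running sum 108 < 120
add 11: running sum 119 < 120
add 3: shortest ending here [3, 10, 12, 9, 1, 9, 1, 5, 11, 12, 10, 2, 6, 5, 3, 6, 3, 11, 3] sum 122, len 19
Shortest qualifying length: 19.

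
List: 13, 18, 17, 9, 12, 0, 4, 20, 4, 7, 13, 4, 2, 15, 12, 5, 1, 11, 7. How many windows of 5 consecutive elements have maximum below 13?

1

[13, 18, 17, 9, 12] → max 18
[18, 17, 9, 12, 0] → max 18
[17, 9, 12, 0, 4] → max 17
[9, 12, 0, 4, 20] → max 20
[12, 0, 4, 20, 4] → max 20
[0, 4, 20, 4, 7] → max 20
[4, 20, 4, 7, 13] → max 20
[20, 4, 7, 13, 4] → max 20
[4, 7, 13, 4, 2] → max 13
[7, 13, 4, 2, 15] → max 15
[13, 4, 2, 15, 12] → max 15
[4, 2, 15, 12, 5] → max 15
[2, 15, 12, 5, 1] → max 15
[15, 12, 5, 1, 11] → max 15
[12, 5, 1, 11, 7] → max 12  < 13 ✓
1 window satisfy the condition.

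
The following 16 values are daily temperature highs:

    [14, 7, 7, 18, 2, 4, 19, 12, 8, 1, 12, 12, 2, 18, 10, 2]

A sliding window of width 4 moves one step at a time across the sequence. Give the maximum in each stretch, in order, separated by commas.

18, 18, 18, 19, 19, 19, 19, 12, 12, 12, 18, 18, 18

[14, 7, 7, 18] → max 18
[7, 7, 18, 2] → max 18
[7, 18, 2, 4] → max 18
[18, 2, 4, 19] → max 19
[2, 4, 19, 12] → max 19
[4, 19, 12, 8] → max 19
[19, 12, 8, 1] → max 19
[12, 8, 1, 12] → max 12
[8, 1, 12, 12] → max 12
[1, 12, 12, 2] → max 12
[12, 12, 2, 18] → max 18
[12, 2, 18, 10] → max 18
[2, 18, 10, 2] → max 18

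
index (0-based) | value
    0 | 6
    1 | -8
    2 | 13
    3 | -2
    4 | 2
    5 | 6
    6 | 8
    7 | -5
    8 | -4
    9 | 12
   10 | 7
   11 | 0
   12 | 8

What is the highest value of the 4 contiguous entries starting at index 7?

12

Elements at indices 7..10: -5, -4, 12, 7
max(-5, -4, 12, 7) = 12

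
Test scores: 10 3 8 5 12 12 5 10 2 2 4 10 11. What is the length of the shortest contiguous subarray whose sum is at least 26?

add 10: running sum 10 < 26
add 3: running sum 13 < 26
add 8: running sum 21 < 26
end 3: [10, 3, 8, 5] sum 26, len 4
end 4: [3, 8, 5, 12] sum 28, len 4
end 5: [5, 12, 12] sum 29, len 3
end 6: [12, 12, 5] sum 29, len 3
end 7: [12, 5, 10] sum 27, len 3
end 8: [12, 5, 10, 2] sum 29, len 4
end 9: [12, 5, 10, 2, 2] sum 31, len 5
end 10: [12, 5, 10, 2, 2, 4] sum 35, len 6
end 11: [10, 2, 2, 4, 10] sum 28, len 5
end 12: [2, 4, 10, 11] sum 27, len 4
Shortest qualifying length: 3.

3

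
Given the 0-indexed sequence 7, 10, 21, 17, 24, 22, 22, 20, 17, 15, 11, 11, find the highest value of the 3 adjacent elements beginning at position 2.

24

Elements at indices 2..4: 21, 17, 24
max(21, 17, 24) = 24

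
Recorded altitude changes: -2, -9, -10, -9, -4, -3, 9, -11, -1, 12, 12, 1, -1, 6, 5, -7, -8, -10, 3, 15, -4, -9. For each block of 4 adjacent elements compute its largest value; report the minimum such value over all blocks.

[-2, -9, -10, -9] → max -2
[-9, -10, -9, -4] → max -4
[-10, -9, -4, -3] → max -3
[-9, -4, -3, 9] → max 9
[-4, -3, 9, -11] → max 9
[-3, 9, -11, -1] → max 9
[9, -11, -1, 12] → max 12
[-11, -1, 12, 12] → max 12
[-1, 12, 12, 1] → max 12
[12, 12, 1, -1] → max 12
[12, 1, -1, 6] → max 12
[1, -1, 6, 5] → max 6
[-1, 6, 5, -7] → max 6
[6, 5, -7, -8] → max 6
[5, -7, -8, -10] → max 5
[-7, -8, -10, 3] → max 3
[-8, -10, 3, 15] → max 15
[-10, 3, 15, -4] → max 15
[3, 15, -4, -9] → max 15
Minimum of these is -4.

-4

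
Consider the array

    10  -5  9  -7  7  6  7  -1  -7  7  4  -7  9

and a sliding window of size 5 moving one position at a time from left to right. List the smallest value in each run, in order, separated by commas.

[10, -5, 9, -7, 7] → min -7
[-5, 9, -7, 7, 6] → min -7
[9, -7, 7, 6, 7] → min -7
[-7, 7, 6, 7, -1] → min -7
[7, 6, 7, -1, -7] → min -7
[6, 7, -1, -7, 7] → min -7
[7, -1, -7, 7, 4] → min -7
[-1, -7, 7, 4, -7] → min -7
[-7, 7, 4, -7, 9] → min -7

-7, -7, -7, -7, -7, -7, -7, -7, -7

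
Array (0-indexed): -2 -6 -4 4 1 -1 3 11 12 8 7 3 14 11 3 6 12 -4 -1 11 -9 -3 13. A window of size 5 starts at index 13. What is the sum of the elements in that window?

28

Elements at indices 13..17: 11, 3, 6, 12, -4
sum(11, 3, 6, 12, -4) = 28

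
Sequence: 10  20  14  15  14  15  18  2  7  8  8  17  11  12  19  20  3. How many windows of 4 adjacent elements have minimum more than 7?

(10, 20, 14, 15) → min 10  > 7 ✓
(20, 14, 15, 14) → min 14  > 7 ✓
(14, 15, 14, 15) → min 14  > 7 ✓
(15, 14, 15, 18) → min 14  > 7 ✓
(14, 15, 18, 2) → min 2
(15, 18, 2, 7) → min 2
(18, 2, 7, 8) → min 2
(2, 7, 8, 8) → min 2
(7, 8, 8, 17) → min 7
(8, 8, 17, 11) → min 8  > 7 ✓
(8, 17, 11, 12) → min 8  > 7 ✓
(17, 11, 12, 19) → min 11  > 7 ✓
(11, 12, 19, 20) → min 11  > 7 ✓
(12, 19, 20, 3) → min 3
8 windows satisfy the condition.

8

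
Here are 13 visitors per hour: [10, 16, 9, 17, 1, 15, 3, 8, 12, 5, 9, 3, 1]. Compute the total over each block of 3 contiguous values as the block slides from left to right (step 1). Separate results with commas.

35, 42, 27, 33, 19, 26, 23, 25, 26, 17, 13

Sliding a size-3 window across the 13 values:
(10, 16, 9) → sum 35
(16, 9, 17) → sum 42
(9, 17, 1) → sum 27
(17, 1, 15) → sum 33
(1, 15, 3) → sum 19
(15, 3, 8) → sum 26
(3, 8, 12) → sum 23
(8, 12, 5) → sum 25
(12, 5, 9) → sum 26
(5, 9, 3) → sum 17
(9, 3, 1) → sum 13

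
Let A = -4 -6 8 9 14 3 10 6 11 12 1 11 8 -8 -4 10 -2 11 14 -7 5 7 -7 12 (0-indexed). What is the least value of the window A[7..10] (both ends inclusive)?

Elements at indices 7..10: 6, 11, 12, 1
min(6, 11, 12, 1) = 1

1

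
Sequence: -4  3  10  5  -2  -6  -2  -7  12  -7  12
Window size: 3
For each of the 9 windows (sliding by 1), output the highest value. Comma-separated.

(-4, 3, 10) → max 10
(3, 10, 5) → max 10
(10, 5, -2) → max 10
(5, -2, -6) → max 5
(-2, -6, -2) → max -2
(-6, -2, -7) → max -2
(-2, -7, 12) → max 12
(-7, 12, -7) → max 12
(12, -7, 12) → max 12

10, 10, 10, 5, -2, -2, 12, 12, 12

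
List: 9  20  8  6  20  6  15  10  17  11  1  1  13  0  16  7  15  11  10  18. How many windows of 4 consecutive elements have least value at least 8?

2

[9, 20, 8, 6] → min 6
[20, 8, 6, 20] → min 6
[8, 6, 20, 6] → min 6
[6, 20, 6, 15] → min 6
[20, 6, 15, 10] → min 6
[6, 15, 10, 17] → min 6
[15, 10, 17, 11] → min 10  ≥ 8 ✓
[10, 17, 11, 1] → min 1
[17, 11, 1, 1] → min 1
[11, 1, 1, 13] → min 1
[1, 1, 13, 0] → min 0
[1, 13, 0, 16] → min 0
[13, 0, 16, 7] → min 0
[0, 16, 7, 15] → min 0
[16, 7, 15, 11] → min 7
[7, 15, 11, 10] → min 7
[15, 11, 10, 18] → min 10  ≥ 8 ✓
2 windows satisfy the condition.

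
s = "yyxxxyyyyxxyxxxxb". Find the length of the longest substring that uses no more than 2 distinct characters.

16

Extend right; when distinct count exceeds 2, shrink from the left:
add y: window [y] (1 distinct), len 1
add y: window [y, y] (1 distinct), len 2
add x: window [y, y, x] (2 distinct), len 3
add x: window [y, y, x, x] (2 distinct), len 4
add x: window [y, y, x, x, x] (2 distinct), len 5
add y: window [y, y, x, x, x, y] (2 distinct), len 6
add y: window [y, y, x, x, x, y, y] (2 distinct), len 7
add y: window [y, y, x, x, x, y, y, y] (2 distinct), len 8
add y: window [y, y, x, x, x, y, y, y, y] (2 distinct), len 9
add x: window [y, y, x, x, x, y, y, y, y, x] (2 distinct), len 10
add x: window [y, y, x, x, x, y, y, y, y, x, x] (2 distinct), len 11
add y: window [y, y, x, x, x, y, y, y, y, x, x, y] (2 distinct), len 12
add x: window [y, y, x, x, x, y, y, y, y, x, x, y, x] (2 distinct), len 13
add x: window [y, y, x, x, x, y, y, y, y, x, x, y, x, x] (2 distinct), len 14
add x: window [y, y, x, x, x, y, y, y, y, x, x, y, x, x, x] (2 distinct), len 15
add x: window [y, y, x, x, x, y, y, y, y, x, x, y, x, x, x, x] (2 distinct), len 16
add b: window [x, x, x, x, b] (2 distinct), len 5
Longest length with ≤2 distinct: 16.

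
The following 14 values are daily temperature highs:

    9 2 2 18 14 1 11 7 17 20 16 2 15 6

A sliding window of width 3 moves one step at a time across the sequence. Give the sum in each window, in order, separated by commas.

13, 22, 34, 33, 26, 19, 35, 44, 53, 38, 33, 23

9 2 2 → sum 13
2 2 18 → sum 22
2 18 14 → sum 34
18 14 1 → sum 33
14 1 11 → sum 26
1 11 7 → sum 19
11 7 17 → sum 35
7 17 20 → sum 44
17 20 16 → sum 53
20 16 2 → sum 38
16 2 15 → sum 33
2 15 6 → sum 23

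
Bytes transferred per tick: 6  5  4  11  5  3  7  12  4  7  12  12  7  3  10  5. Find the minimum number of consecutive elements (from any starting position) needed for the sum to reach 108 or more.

15

add 6: running sum 6 < 108
add 5: running sum 11 < 108
add 4: running sum 15 < 108
add 11: running sum 26 < 108
add 5: running sum 31 < 108
add 3: running sum 34 < 108
add 7: running sum 41 < 108
add 12: running sum 53 < 108
add 4: running sum 57 < 108
add 7: running sum 64 < 108
add 12: running sum 76 < 108
add 12: running sum 88 < 108
add 7: running sum 95 < 108
add 3: running sum 98 < 108
end 14: [6, 5, 4, 11, 5, 3, 7, 12, 4, 7, 12, 12, 7, 3, 10] sum 108, len 15
end 15: [6, 5, 4, 11, 5, 3, 7, 12, 4, 7, 12, 12, 7, 3, 10, 5] sum 113, len 16
Shortest qualifying length: 15.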